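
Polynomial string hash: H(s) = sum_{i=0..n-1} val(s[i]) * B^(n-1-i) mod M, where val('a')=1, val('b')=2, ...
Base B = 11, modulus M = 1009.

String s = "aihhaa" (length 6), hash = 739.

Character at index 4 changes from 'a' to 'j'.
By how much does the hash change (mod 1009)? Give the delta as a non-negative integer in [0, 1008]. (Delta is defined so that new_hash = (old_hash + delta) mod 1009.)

Delta formula: (val(new) - val(old)) * B^(n-1-k) mod M
  val('j') - val('a') = 10 - 1 = 9
  B^(n-1-k) = 11^1 mod 1009 = 11
  Delta = 9 * 11 mod 1009 = 99

Answer: 99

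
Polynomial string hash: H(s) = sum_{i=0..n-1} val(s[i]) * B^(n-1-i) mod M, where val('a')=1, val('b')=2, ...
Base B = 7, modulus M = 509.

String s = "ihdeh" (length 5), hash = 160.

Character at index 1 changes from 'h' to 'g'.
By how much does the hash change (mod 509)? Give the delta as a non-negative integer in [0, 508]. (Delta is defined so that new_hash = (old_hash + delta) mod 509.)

Delta formula: (val(new) - val(old)) * B^(n-1-k) mod M
  val('g') - val('h') = 7 - 8 = -1
  B^(n-1-k) = 7^3 mod 509 = 343
  Delta = -1 * 343 mod 509 = 166

Answer: 166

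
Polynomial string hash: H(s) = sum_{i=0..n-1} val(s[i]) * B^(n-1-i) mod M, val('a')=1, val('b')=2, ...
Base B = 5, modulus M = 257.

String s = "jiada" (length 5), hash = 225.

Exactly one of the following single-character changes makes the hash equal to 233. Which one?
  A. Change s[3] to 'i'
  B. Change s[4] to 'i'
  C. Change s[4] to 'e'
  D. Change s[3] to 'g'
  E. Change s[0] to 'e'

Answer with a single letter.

Answer: B

Derivation:
Option A: s[3]='d'->'i', delta=(9-4)*5^1 mod 257 = 25, hash=225+25 mod 257 = 250
Option B: s[4]='a'->'i', delta=(9-1)*5^0 mod 257 = 8, hash=225+8 mod 257 = 233 <-- target
Option C: s[4]='a'->'e', delta=(5-1)*5^0 mod 257 = 4, hash=225+4 mod 257 = 229
Option D: s[3]='d'->'g', delta=(7-4)*5^1 mod 257 = 15, hash=225+15 mod 257 = 240
Option E: s[0]='j'->'e', delta=(5-10)*5^4 mod 257 = 216, hash=225+216 mod 257 = 184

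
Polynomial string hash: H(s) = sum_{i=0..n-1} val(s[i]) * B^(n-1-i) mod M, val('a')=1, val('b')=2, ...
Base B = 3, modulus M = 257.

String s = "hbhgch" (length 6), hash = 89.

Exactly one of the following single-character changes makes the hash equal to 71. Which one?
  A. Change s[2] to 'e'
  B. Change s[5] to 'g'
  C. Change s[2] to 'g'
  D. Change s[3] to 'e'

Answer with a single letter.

Answer: D

Derivation:
Option A: s[2]='h'->'e', delta=(5-8)*3^3 mod 257 = 176, hash=89+176 mod 257 = 8
Option B: s[5]='h'->'g', delta=(7-8)*3^0 mod 257 = 256, hash=89+256 mod 257 = 88
Option C: s[2]='h'->'g', delta=(7-8)*3^3 mod 257 = 230, hash=89+230 mod 257 = 62
Option D: s[3]='g'->'e', delta=(5-7)*3^2 mod 257 = 239, hash=89+239 mod 257 = 71 <-- target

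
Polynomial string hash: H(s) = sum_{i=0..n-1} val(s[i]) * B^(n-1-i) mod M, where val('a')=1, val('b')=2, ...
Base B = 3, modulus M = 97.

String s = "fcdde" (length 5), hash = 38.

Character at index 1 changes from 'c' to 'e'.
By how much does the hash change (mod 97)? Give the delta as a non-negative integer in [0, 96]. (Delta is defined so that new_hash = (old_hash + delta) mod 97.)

Delta formula: (val(new) - val(old)) * B^(n-1-k) mod M
  val('e') - val('c') = 5 - 3 = 2
  B^(n-1-k) = 3^3 mod 97 = 27
  Delta = 2 * 27 mod 97 = 54

Answer: 54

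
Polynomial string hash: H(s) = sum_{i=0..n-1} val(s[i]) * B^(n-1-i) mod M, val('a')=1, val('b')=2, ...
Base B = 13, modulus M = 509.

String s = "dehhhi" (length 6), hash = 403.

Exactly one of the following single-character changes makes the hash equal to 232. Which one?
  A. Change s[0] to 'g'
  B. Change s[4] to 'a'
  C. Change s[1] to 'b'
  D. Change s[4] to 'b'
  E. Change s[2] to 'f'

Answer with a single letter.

Answer: C

Derivation:
Option A: s[0]='d'->'g', delta=(7-4)*13^5 mod 509 = 187, hash=403+187 mod 509 = 81
Option B: s[4]='h'->'a', delta=(1-8)*13^1 mod 509 = 418, hash=403+418 mod 509 = 312
Option C: s[1]='e'->'b', delta=(2-5)*13^4 mod 509 = 338, hash=403+338 mod 509 = 232 <-- target
Option D: s[4]='h'->'b', delta=(2-8)*13^1 mod 509 = 431, hash=403+431 mod 509 = 325
Option E: s[2]='h'->'f', delta=(6-8)*13^3 mod 509 = 187, hash=403+187 mod 509 = 81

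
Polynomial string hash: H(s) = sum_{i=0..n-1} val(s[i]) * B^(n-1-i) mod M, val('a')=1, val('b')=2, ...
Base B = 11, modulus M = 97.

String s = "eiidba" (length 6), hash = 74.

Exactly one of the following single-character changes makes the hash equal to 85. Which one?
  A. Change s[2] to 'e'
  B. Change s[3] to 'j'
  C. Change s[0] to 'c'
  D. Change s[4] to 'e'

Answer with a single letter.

Answer: A

Derivation:
Option A: s[2]='i'->'e', delta=(5-9)*11^3 mod 97 = 11, hash=74+11 mod 97 = 85 <-- target
Option B: s[3]='d'->'j', delta=(10-4)*11^2 mod 97 = 47, hash=74+47 mod 97 = 24
Option C: s[0]='e'->'c', delta=(3-5)*11^5 mod 97 = 35, hash=74+35 mod 97 = 12
Option D: s[4]='b'->'e', delta=(5-2)*11^1 mod 97 = 33, hash=74+33 mod 97 = 10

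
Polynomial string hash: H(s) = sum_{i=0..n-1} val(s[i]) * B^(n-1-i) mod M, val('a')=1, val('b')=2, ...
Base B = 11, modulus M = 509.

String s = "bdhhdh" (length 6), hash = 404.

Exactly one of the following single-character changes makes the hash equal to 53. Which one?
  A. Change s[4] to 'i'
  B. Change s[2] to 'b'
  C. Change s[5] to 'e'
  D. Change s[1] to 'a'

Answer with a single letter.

Answer: B

Derivation:
Option A: s[4]='d'->'i', delta=(9-4)*11^1 mod 509 = 55, hash=404+55 mod 509 = 459
Option B: s[2]='h'->'b', delta=(2-8)*11^3 mod 509 = 158, hash=404+158 mod 509 = 53 <-- target
Option C: s[5]='h'->'e', delta=(5-8)*11^0 mod 509 = 506, hash=404+506 mod 509 = 401
Option D: s[1]='d'->'a', delta=(1-4)*11^4 mod 509 = 360, hash=404+360 mod 509 = 255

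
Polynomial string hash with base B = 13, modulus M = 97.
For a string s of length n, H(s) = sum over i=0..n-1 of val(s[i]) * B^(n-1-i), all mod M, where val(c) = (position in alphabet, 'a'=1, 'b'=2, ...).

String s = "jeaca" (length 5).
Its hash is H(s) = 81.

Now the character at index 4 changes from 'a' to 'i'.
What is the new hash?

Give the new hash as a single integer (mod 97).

val('a') = 1, val('i') = 9
Position k = 4, exponent = n-1-k = 0
B^0 mod M = 13^0 mod 97 = 1
Delta = (9 - 1) * 1 mod 97 = 8
New hash = (81 + 8) mod 97 = 89

Answer: 89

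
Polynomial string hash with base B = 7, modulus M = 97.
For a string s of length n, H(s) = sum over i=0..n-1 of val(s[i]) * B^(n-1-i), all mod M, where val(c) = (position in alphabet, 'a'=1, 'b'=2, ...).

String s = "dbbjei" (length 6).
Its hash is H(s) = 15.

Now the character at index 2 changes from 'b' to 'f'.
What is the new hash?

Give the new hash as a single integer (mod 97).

val('b') = 2, val('f') = 6
Position k = 2, exponent = n-1-k = 3
B^3 mod M = 7^3 mod 97 = 52
Delta = (6 - 2) * 52 mod 97 = 14
New hash = (15 + 14) mod 97 = 29

Answer: 29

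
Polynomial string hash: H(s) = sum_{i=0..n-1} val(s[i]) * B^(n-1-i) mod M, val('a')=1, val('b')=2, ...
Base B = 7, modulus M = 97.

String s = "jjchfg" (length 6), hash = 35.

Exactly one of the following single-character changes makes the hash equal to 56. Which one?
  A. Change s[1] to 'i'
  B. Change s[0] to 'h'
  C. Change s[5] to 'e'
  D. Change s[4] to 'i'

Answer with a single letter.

Option A: s[1]='j'->'i', delta=(9-10)*7^4 mod 97 = 24, hash=35+24 mod 97 = 59
Option B: s[0]='j'->'h', delta=(8-10)*7^5 mod 97 = 45, hash=35+45 mod 97 = 80
Option C: s[5]='g'->'e', delta=(5-7)*7^0 mod 97 = 95, hash=35+95 mod 97 = 33
Option D: s[4]='f'->'i', delta=(9-6)*7^1 mod 97 = 21, hash=35+21 mod 97 = 56 <-- target

Answer: D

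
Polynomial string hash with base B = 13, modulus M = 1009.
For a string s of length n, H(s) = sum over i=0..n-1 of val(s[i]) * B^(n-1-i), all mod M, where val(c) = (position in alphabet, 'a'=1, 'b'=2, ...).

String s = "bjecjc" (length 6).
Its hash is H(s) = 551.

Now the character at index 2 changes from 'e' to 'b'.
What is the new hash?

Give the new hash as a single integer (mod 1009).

val('e') = 5, val('b') = 2
Position k = 2, exponent = n-1-k = 3
B^3 mod M = 13^3 mod 1009 = 179
Delta = (2 - 5) * 179 mod 1009 = 472
New hash = (551 + 472) mod 1009 = 14

Answer: 14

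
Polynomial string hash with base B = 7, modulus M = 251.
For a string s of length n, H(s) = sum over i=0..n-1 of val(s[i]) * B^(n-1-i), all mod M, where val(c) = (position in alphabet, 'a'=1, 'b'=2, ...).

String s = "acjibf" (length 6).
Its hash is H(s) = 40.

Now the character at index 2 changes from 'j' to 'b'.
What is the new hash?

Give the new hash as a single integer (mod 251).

Answer: 57

Derivation:
val('j') = 10, val('b') = 2
Position k = 2, exponent = n-1-k = 3
B^3 mod M = 7^3 mod 251 = 92
Delta = (2 - 10) * 92 mod 251 = 17
New hash = (40 + 17) mod 251 = 57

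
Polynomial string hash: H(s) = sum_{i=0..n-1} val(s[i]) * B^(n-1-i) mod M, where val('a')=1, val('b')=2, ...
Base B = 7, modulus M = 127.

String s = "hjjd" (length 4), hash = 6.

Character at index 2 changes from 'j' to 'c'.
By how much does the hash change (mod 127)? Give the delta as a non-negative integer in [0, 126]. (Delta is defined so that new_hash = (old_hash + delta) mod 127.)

Delta formula: (val(new) - val(old)) * B^(n-1-k) mod M
  val('c') - val('j') = 3 - 10 = -7
  B^(n-1-k) = 7^1 mod 127 = 7
  Delta = -7 * 7 mod 127 = 78

Answer: 78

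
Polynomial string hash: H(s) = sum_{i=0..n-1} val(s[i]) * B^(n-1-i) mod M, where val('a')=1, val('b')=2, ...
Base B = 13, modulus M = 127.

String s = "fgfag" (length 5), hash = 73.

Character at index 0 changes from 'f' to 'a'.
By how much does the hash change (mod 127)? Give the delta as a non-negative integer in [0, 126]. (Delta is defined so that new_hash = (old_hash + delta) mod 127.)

Delta formula: (val(new) - val(old)) * B^(n-1-k) mod M
  val('a') - val('f') = 1 - 6 = -5
  B^(n-1-k) = 13^4 mod 127 = 113
  Delta = -5 * 113 mod 127 = 70

Answer: 70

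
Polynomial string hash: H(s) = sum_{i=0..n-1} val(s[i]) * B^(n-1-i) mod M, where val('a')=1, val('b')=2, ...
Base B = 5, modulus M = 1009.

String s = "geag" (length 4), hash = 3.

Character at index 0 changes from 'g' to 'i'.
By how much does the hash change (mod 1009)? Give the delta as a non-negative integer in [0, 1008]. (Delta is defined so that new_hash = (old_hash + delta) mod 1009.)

Delta formula: (val(new) - val(old)) * B^(n-1-k) mod M
  val('i') - val('g') = 9 - 7 = 2
  B^(n-1-k) = 5^3 mod 1009 = 125
  Delta = 2 * 125 mod 1009 = 250

Answer: 250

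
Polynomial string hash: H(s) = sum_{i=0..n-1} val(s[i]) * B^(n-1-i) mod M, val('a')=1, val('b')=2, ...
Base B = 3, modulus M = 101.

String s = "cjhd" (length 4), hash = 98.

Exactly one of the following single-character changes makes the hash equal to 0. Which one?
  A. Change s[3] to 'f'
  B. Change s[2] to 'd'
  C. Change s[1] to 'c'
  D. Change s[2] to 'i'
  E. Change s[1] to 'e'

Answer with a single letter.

Option A: s[3]='d'->'f', delta=(6-4)*3^0 mod 101 = 2, hash=98+2 mod 101 = 100
Option B: s[2]='h'->'d', delta=(4-8)*3^1 mod 101 = 89, hash=98+89 mod 101 = 86
Option C: s[1]='j'->'c', delta=(3-10)*3^2 mod 101 = 38, hash=98+38 mod 101 = 35
Option D: s[2]='h'->'i', delta=(9-8)*3^1 mod 101 = 3, hash=98+3 mod 101 = 0 <-- target
Option E: s[1]='j'->'e', delta=(5-10)*3^2 mod 101 = 56, hash=98+56 mod 101 = 53

Answer: D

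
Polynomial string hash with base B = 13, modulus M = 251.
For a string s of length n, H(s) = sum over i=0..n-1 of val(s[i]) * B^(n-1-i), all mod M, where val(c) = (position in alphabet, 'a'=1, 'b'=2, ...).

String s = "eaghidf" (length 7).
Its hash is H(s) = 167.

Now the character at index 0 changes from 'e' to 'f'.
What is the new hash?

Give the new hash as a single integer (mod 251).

val('e') = 5, val('f') = 6
Position k = 0, exponent = n-1-k = 6
B^6 mod M = 13^6 mod 251 = 79
Delta = (6 - 5) * 79 mod 251 = 79
New hash = (167 + 79) mod 251 = 246

Answer: 246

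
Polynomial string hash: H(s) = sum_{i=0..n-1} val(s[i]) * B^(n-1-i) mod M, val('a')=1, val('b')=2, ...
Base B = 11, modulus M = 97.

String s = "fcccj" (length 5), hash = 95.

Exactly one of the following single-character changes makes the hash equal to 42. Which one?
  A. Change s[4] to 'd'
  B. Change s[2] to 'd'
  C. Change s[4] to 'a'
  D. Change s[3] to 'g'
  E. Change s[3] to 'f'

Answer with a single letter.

Answer: D

Derivation:
Option A: s[4]='j'->'d', delta=(4-10)*11^0 mod 97 = 91, hash=95+91 mod 97 = 89
Option B: s[2]='c'->'d', delta=(4-3)*11^2 mod 97 = 24, hash=95+24 mod 97 = 22
Option C: s[4]='j'->'a', delta=(1-10)*11^0 mod 97 = 88, hash=95+88 mod 97 = 86
Option D: s[3]='c'->'g', delta=(7-3)*11^1 mod 97 = 44, hash=95+44 mod 97 = 42 <-- target
Option E: s[3]='c'->'f', delta=(6-3)*11^1 mod 97 = 33, hash=95+33 mod 97 = 31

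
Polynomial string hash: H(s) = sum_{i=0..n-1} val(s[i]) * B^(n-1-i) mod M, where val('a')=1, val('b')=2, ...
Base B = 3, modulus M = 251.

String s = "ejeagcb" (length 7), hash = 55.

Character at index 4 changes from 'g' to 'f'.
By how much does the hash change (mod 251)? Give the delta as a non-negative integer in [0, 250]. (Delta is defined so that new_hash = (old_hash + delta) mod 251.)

Answer: 242

Derivation:
Delta formula: (val(new) - val(old)) * B^(n-1-k) mod M
  val('f') - val('g') = 6 - 7 = -1
  B^(n-1-k) = 3^2 mod 251 = 9
  Delta = -1 * 9 mod 251 = 242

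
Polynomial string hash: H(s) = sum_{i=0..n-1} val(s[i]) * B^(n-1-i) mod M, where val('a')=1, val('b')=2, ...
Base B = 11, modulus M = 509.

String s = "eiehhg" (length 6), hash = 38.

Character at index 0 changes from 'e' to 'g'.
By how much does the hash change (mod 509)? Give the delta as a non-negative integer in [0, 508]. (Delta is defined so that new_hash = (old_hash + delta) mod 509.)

Delta formula: (val(new) - val(old)) * B^(n-1-k) mod M
  val('g') - val('e') = 7 - 5 = 2
  B^(n-1-k) = 11^5 mod 509 = 207
  Delta = 2 * 207 mod 509 = 414

Answer: 414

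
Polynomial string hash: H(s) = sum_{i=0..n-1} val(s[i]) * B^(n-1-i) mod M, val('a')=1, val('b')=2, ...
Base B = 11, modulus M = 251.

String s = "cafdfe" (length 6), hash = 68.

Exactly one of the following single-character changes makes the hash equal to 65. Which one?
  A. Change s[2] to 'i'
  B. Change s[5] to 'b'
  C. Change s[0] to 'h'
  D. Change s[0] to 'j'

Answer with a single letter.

Option A: s[2]='f'->'i', delta=(9-6)*11^3 mod 251 = 228, hash=68+228 mod 251 = 45
Option B: s[5]='e'->'b', delta=(2-5)*11^0 mod 251 = 248, hash=68+248 mod 251 = 65 <-- target
Option C: s[0]='c'->'h', delta=(8-3)*11^5 mod 251 = 47, hash=68+47 mod 251 = 115
Option D: s[0]='c'->'j', delta=(10-3)*11^5 mod 251 = 116, hash=68+116 mod 251 = 184

Answer: B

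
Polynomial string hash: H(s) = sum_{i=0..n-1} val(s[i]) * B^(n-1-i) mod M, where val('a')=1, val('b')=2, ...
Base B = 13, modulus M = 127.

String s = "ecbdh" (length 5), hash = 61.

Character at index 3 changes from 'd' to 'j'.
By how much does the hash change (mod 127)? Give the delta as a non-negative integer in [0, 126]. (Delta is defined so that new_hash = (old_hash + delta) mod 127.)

Answer: 78

Derivation:
Delta formula: (val(new) - val(old)) * B^(n-1-k) mod M
  val('j') - val('d') = 10 - 4 = 6
  B^(n-1-k) = 13^1 mod 127 = 13
  Delta = 6 * 13 mod 127 = 78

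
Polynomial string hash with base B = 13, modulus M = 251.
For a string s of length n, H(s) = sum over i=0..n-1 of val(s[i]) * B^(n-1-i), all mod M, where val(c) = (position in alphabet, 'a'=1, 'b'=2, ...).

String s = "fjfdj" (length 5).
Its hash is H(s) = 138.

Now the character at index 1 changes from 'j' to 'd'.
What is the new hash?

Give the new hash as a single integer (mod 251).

val('j') = 10, val('d') = 4
Position k = 1, exponent = n-1-k = 3
B^3 mod M = 13^3 mod 251 = 189
Delta = (4 - 10) * 189 mod 251 = 121
New hash = (138 + 121) mod 251 = 8

Answer: 8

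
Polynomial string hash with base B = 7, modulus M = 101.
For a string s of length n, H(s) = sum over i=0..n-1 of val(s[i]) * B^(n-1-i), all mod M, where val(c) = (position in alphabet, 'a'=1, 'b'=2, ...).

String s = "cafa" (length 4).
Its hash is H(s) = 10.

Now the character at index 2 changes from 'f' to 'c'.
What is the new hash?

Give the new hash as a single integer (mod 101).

Answer: 90

Derivation:
val('f') = 6, val('c') = 3
Position k = 2, exponent = n-1-k = 1
B^1 mod M = 7^1 mod 101 = 7
Delta = (3 - 6) * 7 mod 101 = 80
New hash = (10 + 80) mod 101 = 90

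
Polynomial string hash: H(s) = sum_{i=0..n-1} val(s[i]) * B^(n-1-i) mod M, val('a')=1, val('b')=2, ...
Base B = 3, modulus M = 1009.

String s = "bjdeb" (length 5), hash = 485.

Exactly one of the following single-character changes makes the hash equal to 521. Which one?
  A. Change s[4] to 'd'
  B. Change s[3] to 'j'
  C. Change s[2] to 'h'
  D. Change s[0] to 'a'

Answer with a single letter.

Answer: C

Derivation:
Option A: s[4]='b'->'d', delta=(4-2)*3^0 mod 1009 = 2, hash=485+2 mod 1009 = 487
Option B: s[3]='e'->'j', delta=(10-5)*3^1 mod 1009 = 15, hash=485+15 mod 1009 = 500
Option C: s[2]='d'->'h', delta=(8-4)*3^2 mod 1009 = 36, hash=485+36 mod 1009 = 521 <-- target
Option D: s[0]='b'->'a', delta=(1-2)*3^4 mod 1009 = 928, hash=485+928 mod 1009 = 404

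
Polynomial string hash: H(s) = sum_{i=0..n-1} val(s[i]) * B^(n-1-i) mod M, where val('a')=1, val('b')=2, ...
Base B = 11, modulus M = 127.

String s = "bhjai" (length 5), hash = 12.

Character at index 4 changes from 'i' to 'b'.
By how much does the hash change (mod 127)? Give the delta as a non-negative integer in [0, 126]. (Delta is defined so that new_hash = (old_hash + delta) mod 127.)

Delta formula: (val(new) - val(old)) * B^(n-1-k) mod M
  val('b') - val('i') = 2 - 9 = -7
  B^(n-1-k) = 11^0 mod 127 = 1
  Delta = -7 * 1 mod 127 = 120

Answer: 120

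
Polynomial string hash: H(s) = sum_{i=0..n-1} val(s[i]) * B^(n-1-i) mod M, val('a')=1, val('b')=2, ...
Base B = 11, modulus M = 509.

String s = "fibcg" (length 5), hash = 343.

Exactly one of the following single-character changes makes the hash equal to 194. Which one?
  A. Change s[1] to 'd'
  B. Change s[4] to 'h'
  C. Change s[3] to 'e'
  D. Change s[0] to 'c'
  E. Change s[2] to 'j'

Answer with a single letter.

Option A: s[1]='i'->'d', delta=(4-9)*11^3 mod 509 = 471, hash=343+471 mod 509 = 305
Option B: s[4]='g'->'h', delta=(8-7)*11^0 mod 509 = 1, hash=343+1 mod 509 = 344
Option C: s[3]='c'->'e', delta=(5-3)*11^1 mod 509 = 22, hash=343+22 mod 509 = 365
Option D: s[0]='f'->'c', delta=(3-6)*11^4 mod 509 = 360, hash=343+360 mod 509 = 194 <-- target
Option E: s[2]='b'->'j', delta=(10-2)*11^2 mod 509 = 459, hash=343+459 mod 509 = 293

Answer: D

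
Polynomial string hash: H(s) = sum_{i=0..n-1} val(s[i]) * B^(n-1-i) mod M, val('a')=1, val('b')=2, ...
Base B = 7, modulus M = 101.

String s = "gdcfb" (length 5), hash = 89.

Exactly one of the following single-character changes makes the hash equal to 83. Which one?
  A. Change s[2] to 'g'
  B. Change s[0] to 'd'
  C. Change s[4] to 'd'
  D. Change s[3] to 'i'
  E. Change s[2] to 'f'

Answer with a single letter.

Answer: A

Derivation:
Option A: s[2]='c'->'g', delta=(7-3)*7^2 mod 101 = 95, hash=89+95 mod 101 = 83 <-- target
Option B: s[0]='g'->'d', delta=(4-7)*7^4 mod 101 = 69, hash=89+69 mod 101 = 57
Option C: s[4]='b'->'d', delta=(4-2)*7^0 mod 101 = 2, hash=89+2 mod 101 = 91
Option D: s[3]='f'->'i', delta=(9-6)*7^1 mod 101 = 21, hash=89+21 mod 101 = 9
Option E: s[2]='c'->'f', delta=(6-3)*7^2 mod 101 = 46, hash=89+46 mod 101 = 34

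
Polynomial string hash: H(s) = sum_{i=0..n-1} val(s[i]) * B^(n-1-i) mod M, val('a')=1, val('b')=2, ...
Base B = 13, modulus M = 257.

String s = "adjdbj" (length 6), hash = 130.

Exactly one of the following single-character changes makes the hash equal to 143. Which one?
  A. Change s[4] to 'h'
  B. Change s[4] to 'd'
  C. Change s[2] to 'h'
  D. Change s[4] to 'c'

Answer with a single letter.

Answer: D

Derivation:
Option A: s[4]='b'->'h', delta=(8-2)*13^1 mod 257 = 78, hash=130+78 mod 257 = 208
Option B: s[4]='b'->'d', delta=(4-2)*13^1 mod 257 = 26, hash=130+26 mod 257 = 156
Option C: s[2]='j'->'h', delta=(8-10)*13^3 mod 257 = 232, hash=130+232 mod 257 = 105
Option D: s[4]='b'->'c', delta=(3-2)*13^1 mod 257 = 13, hash=130+13 mod 257 = 143 <-- target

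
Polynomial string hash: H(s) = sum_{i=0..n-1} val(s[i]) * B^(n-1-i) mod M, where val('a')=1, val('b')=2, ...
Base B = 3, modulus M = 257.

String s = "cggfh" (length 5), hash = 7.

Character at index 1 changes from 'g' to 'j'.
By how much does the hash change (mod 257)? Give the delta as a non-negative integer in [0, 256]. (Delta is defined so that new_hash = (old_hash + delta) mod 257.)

Answer: 81

Derivation:
Delta formula: (val(new) - val(old)) * B^(n-1-k) mod M
  val('j') - val('g') = 10 - 7 = 3
  B^(n-1-k) = 3^3 mod 257 = 27
  Delta = 3 * 27 mod 257 = 81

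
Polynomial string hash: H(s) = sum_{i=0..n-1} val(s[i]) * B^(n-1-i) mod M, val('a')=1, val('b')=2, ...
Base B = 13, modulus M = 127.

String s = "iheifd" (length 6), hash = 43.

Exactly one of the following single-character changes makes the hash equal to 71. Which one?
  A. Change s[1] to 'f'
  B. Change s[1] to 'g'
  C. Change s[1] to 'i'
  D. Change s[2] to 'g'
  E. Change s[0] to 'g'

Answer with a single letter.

Option A: s[1]='h'->'f', delta=(6-8)*13^4 mod 127 = 28, hash=43+28 mod 127 = 71 <-- target
Option B: s[1]='h'->'g', delta=(7-8)*13^4 mod 127 = 14, hash=43+14 mod 127 = 57
Option C: s[1]='h'->'i', delta=(9-8)*13^4 mod 127 = 113, hash=43+113 mod 127 = 29
Option D: s[2]='e'->'g', delta=(7-5)*13^3 mod 127 = 76, hash=43+76 mod 127 = 119
Option E: s[0]='i'->'g', delta=(7-9)*13^5 mod 127 = 110, hash=43+110 mod 127 = 26

Answer: A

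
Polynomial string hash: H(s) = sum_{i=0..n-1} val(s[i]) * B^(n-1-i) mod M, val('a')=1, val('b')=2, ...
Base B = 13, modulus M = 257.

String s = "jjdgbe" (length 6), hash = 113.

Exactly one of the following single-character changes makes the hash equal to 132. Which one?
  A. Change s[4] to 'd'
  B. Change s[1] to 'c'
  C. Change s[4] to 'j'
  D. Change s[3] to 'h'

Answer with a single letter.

Option A: s[4]='b'->'d', delta=(4-2)*13^1 mod 257 = 26, hash=113+26 mod 257 = 139
Option B: s[1]='j'->'c', delta=(3-10)*13^4 mod 257 = 19, hash=113+19 mod 257 = 132 <-- target
Option C: s[4]='b'->'j', delta=(10-2)*13^1 mod 257 = 104, hash=113+104 mod 257 = 217
Option D: s[3]='g'->'h', delta=(8-7)*13^2 mod 257 = 169, hash=113+169 mod 257 = 25

Answer: B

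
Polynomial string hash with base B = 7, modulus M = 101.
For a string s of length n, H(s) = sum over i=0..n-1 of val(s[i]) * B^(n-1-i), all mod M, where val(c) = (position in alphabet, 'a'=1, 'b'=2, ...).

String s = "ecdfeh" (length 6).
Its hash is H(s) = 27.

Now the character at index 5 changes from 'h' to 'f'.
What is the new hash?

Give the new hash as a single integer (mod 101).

Answer: 25

Derivation:
val('h') = 8, val('f') = 6
Position k = 5, exponent = n-1-k = 0
B^0 mod M = 7^0 mod 101 = 1
Delta = (6 - 8) * 1 mod 101 = 99
New hash = (27 + 99) mod 101 = 25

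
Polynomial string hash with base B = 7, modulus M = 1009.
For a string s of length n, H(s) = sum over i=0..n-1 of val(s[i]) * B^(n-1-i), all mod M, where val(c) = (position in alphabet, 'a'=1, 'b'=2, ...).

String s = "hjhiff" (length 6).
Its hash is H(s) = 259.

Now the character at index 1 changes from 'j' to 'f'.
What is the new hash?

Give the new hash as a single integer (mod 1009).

Answer: 745

Derivation:
val('j') = 10, val('f') = 6
Position k = 1, exponent = n-1-k = 4
B^4 mod M = 7^4 mod 1009 = 383
Delta = (6 - 10) * 383 mod 1009 = 486
New hash = (259 + 486) mod 1009 = 745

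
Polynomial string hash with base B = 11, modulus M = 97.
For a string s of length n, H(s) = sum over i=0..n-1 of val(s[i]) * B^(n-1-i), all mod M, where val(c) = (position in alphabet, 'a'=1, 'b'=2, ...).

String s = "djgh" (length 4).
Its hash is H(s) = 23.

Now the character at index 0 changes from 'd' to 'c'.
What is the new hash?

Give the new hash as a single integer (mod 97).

val('d') = 4, val('c') = 3
Position k = 0, exponent = n-1-k = 3
B^3 mod M = 11^3 mod 97 = 70
Delta = (3 - 4) * 70 mod 97 = 27
New hash = (23 + 27) mod 97 = 50

Answer: 50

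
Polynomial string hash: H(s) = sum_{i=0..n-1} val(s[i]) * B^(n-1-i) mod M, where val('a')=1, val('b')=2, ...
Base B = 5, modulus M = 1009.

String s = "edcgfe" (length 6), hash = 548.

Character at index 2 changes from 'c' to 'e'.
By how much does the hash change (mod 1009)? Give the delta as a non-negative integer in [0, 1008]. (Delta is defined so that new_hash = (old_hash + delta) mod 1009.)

Delta formula: (val(new) - val(old)) * B^(n-1-k) mod M
  val('e') - val('c') = 5 - 3 = 2
  B^(n-1-k) = 5^3 mod 1009 = 125
  Delta = 2 * 125 mod 1009 = 250

Answer: 250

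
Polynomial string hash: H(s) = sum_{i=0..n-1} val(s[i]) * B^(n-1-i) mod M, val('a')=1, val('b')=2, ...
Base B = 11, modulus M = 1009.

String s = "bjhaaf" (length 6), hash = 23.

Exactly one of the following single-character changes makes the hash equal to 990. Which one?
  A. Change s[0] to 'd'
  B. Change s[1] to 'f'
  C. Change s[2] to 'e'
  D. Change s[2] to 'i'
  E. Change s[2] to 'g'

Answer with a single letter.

Option A: s[0]='b'->'d', delta=(4-2)*11^5 mod 1009 = 231, hash=23+231 mod 1009 = 254
Option B: s[1]='j'->'f', delta=(6-10)*11^4 mod 1009 = 967, hash=23+967 mod 1009 = 990 <-- target
Option C: s[2]='h'->'e', delta=(5-8)*11^3 mod 1009 = 43, hash=23+43 mod 1009 = 66
Option D: s[2]='h'->'i', delta=(9-8)*11^3 mod 1009 = 322, hash=23+322 mod 1009 = 345
Option E: s[2]='h'->'g', delta=(7-8)*11^3 mod 1009 = 687, hash=23+687 mod 1009 = 710

Answer: B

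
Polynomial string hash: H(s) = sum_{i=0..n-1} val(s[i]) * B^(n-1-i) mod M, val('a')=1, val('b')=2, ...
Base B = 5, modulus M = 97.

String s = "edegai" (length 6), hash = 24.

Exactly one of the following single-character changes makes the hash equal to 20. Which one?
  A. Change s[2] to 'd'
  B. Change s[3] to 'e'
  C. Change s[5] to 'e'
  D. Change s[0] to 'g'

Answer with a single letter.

Option A: s[2]='e'->'d', delta=(4-5)*5^3 mod 97 = 69, hash=24+69 mod 97 = 93
Option B: s[3]='g'->'e', delta=(5-7)*5^2 mod 97 = 47, hash=24+47 mod 97 = 71
Option C: s[5]='i'->'e', delta=(5-9)*5^0 mod 97 = 93, hash=24+93 mod 97 = 20 <-- target
Option D: s[0]='e'->'g', delta=(7-5)*5^5 mod 97 = 42, hash=24+42 mod 97 = 66

Answer: C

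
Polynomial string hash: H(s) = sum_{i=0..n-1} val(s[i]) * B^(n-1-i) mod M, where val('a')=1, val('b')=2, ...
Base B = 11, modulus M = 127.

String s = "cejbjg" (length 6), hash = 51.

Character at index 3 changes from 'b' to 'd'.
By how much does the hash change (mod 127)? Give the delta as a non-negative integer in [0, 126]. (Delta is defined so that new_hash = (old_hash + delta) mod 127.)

Delta formula: (val(new) - val(old)) * B^(n-1-k) mod M
  val('d') - val('b') = 4 - 2 = 2
  B^(n-1-k) = 11^2 mod 127 = 121
  Delta = 2 * 121 mod 127 = 115

Answer: 115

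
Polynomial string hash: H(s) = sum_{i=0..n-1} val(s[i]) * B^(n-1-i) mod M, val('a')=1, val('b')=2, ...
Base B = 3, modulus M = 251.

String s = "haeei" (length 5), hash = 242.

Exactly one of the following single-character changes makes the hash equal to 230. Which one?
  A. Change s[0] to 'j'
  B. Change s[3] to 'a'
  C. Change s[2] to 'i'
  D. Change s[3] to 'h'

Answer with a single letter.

Option A: s[0]='h'->'j', delta=(10-8)*3^4 mod 251 = 162, hash=242+162 mod 251 = 153
Option B: s[3]='e'->'a', delta=(1-5)*3^1 mod 251 = 239, hash=242+239 mod 251 = 230 <-- target
Option C: s[2]='e'->'i', delta=(9-5)*3^2 mod 251 = 36, hash=242+36 mod 251 = 27
Option D: s[3]='e'->'h', delta=(8-5)*3^1 mod 251 = 9, hash=242+9 mod 251 = 0

Answer: B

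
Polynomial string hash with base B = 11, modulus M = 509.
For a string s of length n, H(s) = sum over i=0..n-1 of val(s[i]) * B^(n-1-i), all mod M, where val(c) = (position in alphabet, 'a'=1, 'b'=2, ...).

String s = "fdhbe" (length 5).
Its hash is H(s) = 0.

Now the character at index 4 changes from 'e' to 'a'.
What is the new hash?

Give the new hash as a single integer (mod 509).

val('e') = 5, val('a') = 1
Position k = 4, exponent = n-1-k = 0
B^0 mod M = 11^0 mod 509 = 1
Delta = (1 - 5) * 1 mod 509 = 505
New hash = (0 + 505) mod 509 = 505

Answer: 505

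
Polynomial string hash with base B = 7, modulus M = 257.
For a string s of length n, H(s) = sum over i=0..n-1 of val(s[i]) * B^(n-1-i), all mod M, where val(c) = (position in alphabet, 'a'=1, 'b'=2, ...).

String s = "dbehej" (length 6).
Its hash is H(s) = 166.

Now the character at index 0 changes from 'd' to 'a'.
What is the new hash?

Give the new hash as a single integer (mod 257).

val('d') = 4, val('a') = 1
Position k = 0, exponent = n-1-k = 5
B^5 mod M = 7^5 mod 257 = 102
Delta = (1 - 4) * 102 mod 257 = 208
New hash = (166 + 208) mod 257 = 117

Answer: 117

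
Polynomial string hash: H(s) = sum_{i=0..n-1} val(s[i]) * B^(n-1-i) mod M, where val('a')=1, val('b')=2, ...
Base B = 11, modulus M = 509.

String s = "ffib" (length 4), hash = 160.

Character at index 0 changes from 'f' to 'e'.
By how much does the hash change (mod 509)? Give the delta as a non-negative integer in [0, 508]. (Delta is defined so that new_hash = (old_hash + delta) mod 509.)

Answer: 196

Derivation:
Delta formula: (val(new) - val(old)) * B^(n-1-k) mod M
  val('e') - val('f') = 5 - 6 = -1
  B^(n-1-k) = 11^3 mod 509 = 313
  Delta = -1 * 313 mod 509 = 196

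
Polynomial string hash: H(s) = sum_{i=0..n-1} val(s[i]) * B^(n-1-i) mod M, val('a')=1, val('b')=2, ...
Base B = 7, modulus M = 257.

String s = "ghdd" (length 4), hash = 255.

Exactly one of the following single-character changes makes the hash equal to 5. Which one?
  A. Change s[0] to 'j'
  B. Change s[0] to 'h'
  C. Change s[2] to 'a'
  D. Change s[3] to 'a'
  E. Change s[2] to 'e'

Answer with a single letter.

Option A: s[0]='g'->'j', delta=(10-7)*7^3 mod 257 = 1, hash=255+1 mod 257 = 256
Option B: s[0]='g'->'h', delta=(8-7)*7^3 mod 257 = 86, hash=255+86 mod 257 = 84
Option C: s[2]='d'->'a', delta=(1-4)*7^1 mod 257 = 236, hash=255+236 mod 257 = 234
Option D: s[3]='d'->'a', delta=(1-4)*7^0 mod 257 = 254, hash=255+254 mod 257 = 252
Option E: s[2]='d'->'e', delta=(5-4)*7^1 mod 257 = 7, hash=255+7 mod 257 = 5 <-- target

Answer: E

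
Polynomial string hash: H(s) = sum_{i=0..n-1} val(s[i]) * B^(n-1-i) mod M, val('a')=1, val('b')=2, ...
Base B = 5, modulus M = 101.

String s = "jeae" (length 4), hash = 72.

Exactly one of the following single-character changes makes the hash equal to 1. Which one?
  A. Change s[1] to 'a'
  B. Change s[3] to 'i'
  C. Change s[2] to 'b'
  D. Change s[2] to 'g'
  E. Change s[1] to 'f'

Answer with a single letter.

Answer: D

Derivation:
Option A: s[1]='e'->'a', delta=(1-5)*5^2 mod 101 = 1, hash=72+1 mod 101 = 73
Option B: s[3]='e'->'i', delta=(9-5)*5^0 mod 101 = 4, hash=72+4 mod 101 = 76
Option C: s[2]='a'->'b', delta=(2-1)*5^1 mod 101 = 5, hash=72+5 mod 101 = 77
Option D: s[2]='a'->'g', delta=(7-1)*5^1 mod 101 = 30, hash=72+30 mod 101 = 1 <-- target
Option E: s[1]='e'->'f', delta=(6-5)*5^2 mod 101 = 25, hash=72+25 mod 101 = 97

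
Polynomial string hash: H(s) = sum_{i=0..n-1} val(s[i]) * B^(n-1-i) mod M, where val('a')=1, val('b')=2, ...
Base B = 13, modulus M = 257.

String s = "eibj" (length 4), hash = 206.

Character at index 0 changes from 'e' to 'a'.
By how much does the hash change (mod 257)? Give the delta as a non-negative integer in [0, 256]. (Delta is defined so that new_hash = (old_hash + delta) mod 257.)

Delta formula: (val(new) - val(old)) * B^(n-1-k) mod M
  val('a') - val('e') = 1 - 5 = -4
  B^(n-1-k) = 13^3 mod 257 = 141
  Delta = -4 * 141 mod 257 = 207

Answer: 207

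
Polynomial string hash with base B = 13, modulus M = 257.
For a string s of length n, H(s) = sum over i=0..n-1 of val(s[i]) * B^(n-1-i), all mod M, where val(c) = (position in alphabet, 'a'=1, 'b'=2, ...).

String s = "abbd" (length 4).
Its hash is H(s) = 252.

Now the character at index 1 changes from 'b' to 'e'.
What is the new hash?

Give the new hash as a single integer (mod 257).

val('b') = 2, val('e') = 5
Position k = 1, exponent = n-1-k = 2
B^2 mod M = 13^2 mod 257 = 169
Delta = (5 - 2) * 169 mod 257 = 250
New hash = (252 + 250) mod 257 = 245

Answer: 245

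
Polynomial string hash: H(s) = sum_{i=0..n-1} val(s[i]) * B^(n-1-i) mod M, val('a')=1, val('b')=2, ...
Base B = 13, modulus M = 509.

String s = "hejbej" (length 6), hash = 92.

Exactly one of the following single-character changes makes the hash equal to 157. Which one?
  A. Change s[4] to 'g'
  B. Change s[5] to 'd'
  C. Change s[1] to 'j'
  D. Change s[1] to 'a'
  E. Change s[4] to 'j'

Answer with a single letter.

Answer: E

Derivation:
Option A: s[4]='e'->'g', delta=(7-5)*13^1 mod 509 = 26, hash=92+26 mod 509 = 118
Option B: s[5]='j'->'d', delta=(4-10)*13^0 mod 509 = 503, hash=92+503 mod 509 = 86
Option C: s[1]='e'->'j', delta=(10-5)*13^4 mod 509 = 285, hash=92+285 mod 509 = 377
Option D: s[1]='e'->'a', delta=(1-5)*13^4 mod 509 = 281, hash=92+281 mod 509 = 373
Option E: s[4]='e'->'j', delta=(10-5)*13^1 mod 509 = 65, hash=92+65 mod 509 = 157 <-- target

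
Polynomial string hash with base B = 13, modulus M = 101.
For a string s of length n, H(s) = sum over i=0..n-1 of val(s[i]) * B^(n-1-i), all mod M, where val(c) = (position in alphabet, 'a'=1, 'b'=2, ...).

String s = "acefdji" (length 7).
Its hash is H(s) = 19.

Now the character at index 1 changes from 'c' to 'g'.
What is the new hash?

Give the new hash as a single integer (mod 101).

val('c') = 3, val('g') = 7
Position k = 1, exponent = n-1-k = 5
B^5 mod M = 13^5 mod 101 = 17
Delta = (7 - 3) * 17 mod 101 = 68
New hash = (19 + 68) mod 101 = 87

Answer: 87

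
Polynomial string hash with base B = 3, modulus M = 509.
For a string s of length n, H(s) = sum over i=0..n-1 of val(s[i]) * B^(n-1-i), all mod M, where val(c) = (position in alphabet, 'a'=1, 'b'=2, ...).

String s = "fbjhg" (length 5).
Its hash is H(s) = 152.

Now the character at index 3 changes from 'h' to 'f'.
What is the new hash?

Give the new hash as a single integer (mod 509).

Answer: 146

Derivation:
val('h') = 8, val('f') = 6
Position k = 3, exponent = n-1-k = 1
B^1 mod M = 3^1 mod 509 = 3
Delta = (6 - 8) * 3 mod 509 = 503
New hash = (152 + 503) mod 509 = 146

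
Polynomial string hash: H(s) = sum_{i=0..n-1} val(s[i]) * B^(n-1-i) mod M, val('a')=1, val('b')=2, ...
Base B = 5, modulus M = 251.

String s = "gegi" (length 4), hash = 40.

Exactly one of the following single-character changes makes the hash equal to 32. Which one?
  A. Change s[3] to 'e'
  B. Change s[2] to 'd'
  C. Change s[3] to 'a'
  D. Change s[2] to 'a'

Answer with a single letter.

Answer: C

Derivation:
Option A: s[3]='i'->'e', delta=(5-9)*5^0 mod 251 = 247, hash=40+247 mod 251 = 36
Option B: s[2]='g'->'d', delta=(4-7)*5^1 mod 251 = 236, hash=40+236 mod 251 = 25
Option C: s[3]='i'->'a', delta=(1-9)*5^0 mod 251 = 243, hash=40+243 mod 251 = 32 <-- target
Option D: s[2]='g'->'a', delta=(1-7)*5^1 mod 251 = 221, hash=40+221 mod 251 = 10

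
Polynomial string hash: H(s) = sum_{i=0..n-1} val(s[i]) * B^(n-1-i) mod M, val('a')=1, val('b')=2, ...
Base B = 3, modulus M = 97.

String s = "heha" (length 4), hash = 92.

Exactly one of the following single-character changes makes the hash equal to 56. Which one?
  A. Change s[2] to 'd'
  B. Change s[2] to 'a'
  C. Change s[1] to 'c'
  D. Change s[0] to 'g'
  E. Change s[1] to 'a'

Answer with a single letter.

Option A: s[2]='h'->'d', delta=(4-8)*3^1 mod 97 = 85, hash=92+85 mod 97 = 80
Option B: s[2]='h'->'a', delta=(1-8)*3^1 mod 97 = 76, hash=92+76 mod 97 = 71
Option C: s[1]='e'->'c', delta=(3-5)*3^2 mod 97 = 79, hash=92+79 mod 97 = 74
Option D: s[0]='h'->'g', delta=(7-8)*3^3 mod 97 = 70, hash=92+70 mod 97 = 65
Option E: s[1]='e'->'a', delta=(1-5)*3^2 mod 97 = 61, hash=92+61 mod 97 = 56 <-- target

Answer: E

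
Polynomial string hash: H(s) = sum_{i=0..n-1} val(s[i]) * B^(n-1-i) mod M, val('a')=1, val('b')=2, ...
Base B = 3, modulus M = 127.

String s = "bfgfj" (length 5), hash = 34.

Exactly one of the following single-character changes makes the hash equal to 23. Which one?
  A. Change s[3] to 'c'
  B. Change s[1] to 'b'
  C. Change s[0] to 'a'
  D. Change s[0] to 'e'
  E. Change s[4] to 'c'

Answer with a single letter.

Answer: D

Derivation:
Option A: s[3]='f'->'c', delta=(3-6)*3^1 mod 127 = 118, hash=34+118 mod 127 = 25
Option B: s[1]='f'->'b', delta=(2-6)*3^3 mod 127 = 19, hash=34+19 mod 127 = 53
Option C: s[0]='b'->'a', delta=(1-2)*3^4 mod 127 = 46, hash=34+46 mod 127 = 80
Option D: s[0]='b'->'e', delta=(5-2)*3^4 mod 127 = 116, hash=34+116 mod 127 = 23 <-- target
Option E: s[4]='j'->'c', delta=(3-10)*3^0 mod 127 = 120, hash=34+120 mod 127 = 27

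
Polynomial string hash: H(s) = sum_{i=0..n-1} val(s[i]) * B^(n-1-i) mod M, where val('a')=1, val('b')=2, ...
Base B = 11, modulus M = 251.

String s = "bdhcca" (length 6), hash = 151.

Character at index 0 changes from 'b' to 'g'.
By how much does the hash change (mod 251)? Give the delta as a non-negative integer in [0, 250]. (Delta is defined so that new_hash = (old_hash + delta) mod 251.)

Answer: 47

Derivation:
Delta formula: (val(new) - val(old)) * B^(n-1-k) mod M
  val('g') - val('b') = 7 - 2 = 5
  B^(n-1-k) = 11^5 mod 251 = 160
  Delta = 5 * 160 mod 251 = 47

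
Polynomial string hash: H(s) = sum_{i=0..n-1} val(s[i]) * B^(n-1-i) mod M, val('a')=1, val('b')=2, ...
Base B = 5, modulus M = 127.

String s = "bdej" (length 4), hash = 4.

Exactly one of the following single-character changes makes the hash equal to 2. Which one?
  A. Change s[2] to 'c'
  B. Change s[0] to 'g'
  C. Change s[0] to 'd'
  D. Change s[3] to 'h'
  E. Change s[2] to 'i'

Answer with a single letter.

Answer: D

Derivation:
Option A: s[2]='e'->'c', delta=(3-5)*5^1 mod 127 = 117, hash=4+117 mod 127 = 121
Option B: s[0]='b'->'g', delta=(7-2)*5^3 mod 127 = 117, hash=4+117 mod 127 = 121
Option C: s[0]='b'->'d', delta=(4-2)*5^3 mod 127 = 123, hash=4+123 mod 127 = 0
Option D: s[3]='j'->'h', delta=(8-10)*5^0 mod 127 = 125, hash=4+125 mod 127 = 2 <-- target
Option E: s[2]='e'->'i', delta=(9-5)*5^1 mod 127 = 20, hash=4+20 mod 127 = 24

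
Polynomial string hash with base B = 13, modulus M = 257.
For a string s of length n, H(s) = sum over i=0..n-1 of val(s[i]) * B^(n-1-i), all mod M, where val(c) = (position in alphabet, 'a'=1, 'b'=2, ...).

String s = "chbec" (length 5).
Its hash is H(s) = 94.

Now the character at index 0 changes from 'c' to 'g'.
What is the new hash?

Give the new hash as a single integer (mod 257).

Answer: 230

Derivation:
val('c') = 3, val('g') = 7
Position k = 0, exponent = n-1-k = 4
B^4 mod M = 13^4 mod 257 = 34
Delta = (7 - 3) * 34 mod 257 = 136
New hash = (94 + 136) mod 257 = 230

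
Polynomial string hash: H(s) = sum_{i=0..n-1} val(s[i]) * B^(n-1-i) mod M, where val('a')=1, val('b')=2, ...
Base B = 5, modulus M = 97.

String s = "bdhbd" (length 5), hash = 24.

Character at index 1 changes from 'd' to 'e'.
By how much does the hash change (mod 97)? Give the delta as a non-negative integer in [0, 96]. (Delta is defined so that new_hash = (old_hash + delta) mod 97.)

Answer: 28

Derivation:
Delta formula: (val(new) - val(old)) * B^(n-1-k) mod M
  val('e') - val('d') = 5 - 4 = 1
  B^(n-1-k) = 5^3 mod 97 = 28
  Delta = 1 * 28 mod 97 = 28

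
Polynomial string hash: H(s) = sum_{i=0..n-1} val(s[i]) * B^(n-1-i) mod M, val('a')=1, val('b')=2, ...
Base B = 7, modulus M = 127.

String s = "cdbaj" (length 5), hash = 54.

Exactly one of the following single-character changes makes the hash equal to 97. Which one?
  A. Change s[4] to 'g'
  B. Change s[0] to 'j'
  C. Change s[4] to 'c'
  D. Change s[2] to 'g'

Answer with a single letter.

Option A: s[4]='j'->'g', delta=(7-10)*7^0 mod 127 = 124, hash=54+124 mod 127 = 51
Option B: s[0]='c'->'j', delta=(10-3)*7^4 mod 127 = 43, hash=54+43 mod 127 = 97 <-- target
Option C: s[4]='j'->'c', delta=(3-10)*7^0 mod 127 = 120, hash=54+120 mod 127 = 47
Option D: s[2]='b'->'g', delta=(7-2)*7^2 mod 127 = 118, hash=54+118 mod 127 = 45

Answer: B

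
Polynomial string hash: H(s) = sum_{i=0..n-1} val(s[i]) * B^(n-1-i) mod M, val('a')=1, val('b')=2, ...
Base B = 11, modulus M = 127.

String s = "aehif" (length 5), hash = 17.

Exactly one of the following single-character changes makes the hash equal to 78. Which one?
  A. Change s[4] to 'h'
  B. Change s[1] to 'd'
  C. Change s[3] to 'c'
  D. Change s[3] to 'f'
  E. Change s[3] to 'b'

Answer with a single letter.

Answer: C

Derivation:
Option A: s[4]='f'->'h', delta=(8-6)*11^0 mod 127 = 2, hash=17+2 mod 127 = 19
Option B: s[1]='e'->'d', delta=(4-5)*11^3 mod 127 = 66, hash=17+66 mod 127 = 83
Option C: s[3]='i'->'c', delta=(3-9)*11^1 mod 127 = 61, hash=17+61 mod 127 = 78 <-- target
Option D: s[3]='i'->'f', delta=(6-9)*11^1 mod 127 = 94, hash=17+94 mod 127 = 111
Option E: s[3]='i'->'b', delta=(2-9)*11^1 mod 127 = 50, hash=17+50 mod 127 = 67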